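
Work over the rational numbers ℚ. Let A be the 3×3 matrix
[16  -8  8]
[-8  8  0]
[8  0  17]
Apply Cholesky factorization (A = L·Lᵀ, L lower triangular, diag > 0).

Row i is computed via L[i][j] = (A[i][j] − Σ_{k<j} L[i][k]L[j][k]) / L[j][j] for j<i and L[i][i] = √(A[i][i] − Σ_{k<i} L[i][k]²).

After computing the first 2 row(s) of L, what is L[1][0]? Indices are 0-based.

L[1][0] = -2

Step 1: L[0][0] = √(16) = 4.
  L[1][0] = (-8) / L[0][0] = -2.
Step 2: L[1][1] = √(4) = 2.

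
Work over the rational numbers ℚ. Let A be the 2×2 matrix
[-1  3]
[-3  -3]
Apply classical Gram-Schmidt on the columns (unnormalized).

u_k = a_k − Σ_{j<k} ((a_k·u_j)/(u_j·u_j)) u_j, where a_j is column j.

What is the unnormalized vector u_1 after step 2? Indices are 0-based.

u_1 = (18/5, -6/5)

Step 1: u_0 = a_0 = (-1, -3).
Step 2: u_1 = a_1 − (3/5)·u_0 = (18/5, -6/5).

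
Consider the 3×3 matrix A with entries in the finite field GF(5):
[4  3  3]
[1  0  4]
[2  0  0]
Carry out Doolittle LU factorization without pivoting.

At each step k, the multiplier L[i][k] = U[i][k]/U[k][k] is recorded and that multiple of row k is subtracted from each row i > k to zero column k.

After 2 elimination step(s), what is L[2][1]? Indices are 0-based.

Step 1: pivot at (0,0) is 4.
  row1 ← row1 − (4)·row0  ⇒  L[1][0]=4, U row1=(0, 3, 2)
  row2 ← row2 − (3)·row0  ⇒  L[2][0]=3, U row2=(0, 1, 1)
Step 2: pivot at (1,1) is 3.
  row2 ← row2 − (2)·row1  ⇒  L[2][1]=2, U row2=(0, 0, 2)

L[2][1] = 2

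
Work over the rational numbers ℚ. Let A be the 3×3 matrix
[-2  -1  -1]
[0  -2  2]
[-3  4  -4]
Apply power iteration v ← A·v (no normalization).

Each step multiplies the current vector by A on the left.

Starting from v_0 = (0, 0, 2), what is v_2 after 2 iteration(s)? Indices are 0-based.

v_0 = (0, 0, 2).
v_1 = A·v_0 = (-2, 4, -8).
v_2 = A·v_1 = (8, -24, 54).

v_2 = (8, -24, 54)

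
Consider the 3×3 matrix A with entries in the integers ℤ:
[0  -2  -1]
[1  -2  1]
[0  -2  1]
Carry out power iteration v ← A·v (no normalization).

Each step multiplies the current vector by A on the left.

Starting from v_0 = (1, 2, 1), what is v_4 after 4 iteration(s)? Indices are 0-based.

v_0 = (1, 2, 1).
v_1 = A·v_0 = (-5, -2, -3).
v_2 = A·v_1 = (7, -4, 1).
v_3 = A·v_2 = (7, 16, 9).
v_4 = A·v_3 = (-41, -16, -23).

v_4 = (-41, -16, -23)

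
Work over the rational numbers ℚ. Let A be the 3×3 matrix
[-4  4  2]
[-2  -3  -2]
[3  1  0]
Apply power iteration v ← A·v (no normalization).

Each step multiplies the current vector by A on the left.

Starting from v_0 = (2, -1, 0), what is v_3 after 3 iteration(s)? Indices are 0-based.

v_3 = (-222, -85, 179)

v_0 = (2, -1, 0).
v_1 = A·v_0 = (-12, -1, 5).
v_2 = A·v_1 = (54, 17, -37).
v_3 = A·v_2 = (-222, -85, 179).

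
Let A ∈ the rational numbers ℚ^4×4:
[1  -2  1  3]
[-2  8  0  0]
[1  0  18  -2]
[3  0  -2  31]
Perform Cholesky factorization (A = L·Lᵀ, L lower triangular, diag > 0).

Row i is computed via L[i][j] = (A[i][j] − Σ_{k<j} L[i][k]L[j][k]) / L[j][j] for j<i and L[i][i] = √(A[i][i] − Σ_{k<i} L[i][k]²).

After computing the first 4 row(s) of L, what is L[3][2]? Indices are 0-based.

Step 1: L[0][0] = √(1) = 1.
  L[1][0] = (-2) / L[0][0] = -2.
Step 2: L[1][1] = √(4) = 2.
  L[2][0] = (1) / L[0][0] = 1.
  L[2][1] = (2) / L[1][1] = 1.
Step 3: L[2][2] = √(16) = 4.
  L[3][0] = (3) / L[0][0] = 3.
  L[3][1] = (6) / L[1][1] = 3.
  L[3][2] = (-8) / L[2][2] = -2.
Step 4: L[3][3] = √(9) = 3.

L[3][2] = -2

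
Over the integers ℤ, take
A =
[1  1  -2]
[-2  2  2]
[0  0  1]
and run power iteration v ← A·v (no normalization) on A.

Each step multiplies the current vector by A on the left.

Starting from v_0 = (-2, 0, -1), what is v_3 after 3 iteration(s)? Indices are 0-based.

v_0 = (-2, 0, -1).
v_1 = A·v_0 = (0, 2, -1).
v_2 = A·v_1 = (4, 2, -1).
v_3 = A·v_2 = (8, -6, -1).

v_3 = (8, -6, -1)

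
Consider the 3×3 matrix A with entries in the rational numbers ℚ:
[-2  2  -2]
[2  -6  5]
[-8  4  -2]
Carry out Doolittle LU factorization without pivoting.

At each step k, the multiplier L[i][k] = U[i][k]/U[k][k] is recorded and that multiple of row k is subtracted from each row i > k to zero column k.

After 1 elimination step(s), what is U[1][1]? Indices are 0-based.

Step 1: pivot at (0,0) is -2.
  row1 ← row1 − (-1)·row0  ⇒  L[1][0]=-1, U row1=(0, -4, 3)
  row2 ← row2 − (4)·row0  ⇒  L[2][0]=4, U row2=(0, -4, 6)

U[1][1] = -4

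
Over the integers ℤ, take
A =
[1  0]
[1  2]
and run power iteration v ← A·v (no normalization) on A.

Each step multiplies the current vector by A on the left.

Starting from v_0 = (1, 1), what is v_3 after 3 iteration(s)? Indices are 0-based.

v_3 = (1, 15)

v_0 = (1, 1).
v_1 = A·v_0 = (1, 3).
v_2 = A·v_1 = (1, 7).
v_3 = A·v_2 = (1, 15).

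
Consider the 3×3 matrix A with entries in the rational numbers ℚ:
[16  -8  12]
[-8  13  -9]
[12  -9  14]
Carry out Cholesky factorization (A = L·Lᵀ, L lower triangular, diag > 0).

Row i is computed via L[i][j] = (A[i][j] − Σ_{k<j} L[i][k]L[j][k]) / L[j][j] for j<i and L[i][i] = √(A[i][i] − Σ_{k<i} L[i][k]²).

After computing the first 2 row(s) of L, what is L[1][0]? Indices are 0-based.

Step 1: L[0][0] = √(16) = 4.
  L[1][0] = (-8) / L[0][0] = -2.
Step 2: L[1][1] = √(9) = 3.

L[1][0] = -2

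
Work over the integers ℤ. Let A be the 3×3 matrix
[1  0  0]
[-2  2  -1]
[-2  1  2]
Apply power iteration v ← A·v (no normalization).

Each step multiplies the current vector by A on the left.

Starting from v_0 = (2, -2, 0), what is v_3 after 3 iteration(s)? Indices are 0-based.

v_0 = (2, -2, 0).
v_1 = A·v_0 = (2, -8, -6).
v_2 = A·v_1 = (2, -14, -24).
v_3 = A·v_2 = (2, -8, -66).

v_3 = (2, -8, -66)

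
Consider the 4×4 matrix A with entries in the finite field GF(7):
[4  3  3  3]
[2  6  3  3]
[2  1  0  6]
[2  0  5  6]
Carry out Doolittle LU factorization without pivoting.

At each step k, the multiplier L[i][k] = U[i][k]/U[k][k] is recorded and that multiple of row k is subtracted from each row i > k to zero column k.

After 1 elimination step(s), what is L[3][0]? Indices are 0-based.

[col 0] pivot 4
  R1 -= 4*R0 → (0, 1, 5, 5)  (L[1][0] := 4)
  R2 -= 4*R0 → (0, 3, 2, 1)  (L[2][0] := 4)
  R3 -= 4*R0 → (0, 2, 0, 1)  (L[3][0] := 4)

L[3][0] = 4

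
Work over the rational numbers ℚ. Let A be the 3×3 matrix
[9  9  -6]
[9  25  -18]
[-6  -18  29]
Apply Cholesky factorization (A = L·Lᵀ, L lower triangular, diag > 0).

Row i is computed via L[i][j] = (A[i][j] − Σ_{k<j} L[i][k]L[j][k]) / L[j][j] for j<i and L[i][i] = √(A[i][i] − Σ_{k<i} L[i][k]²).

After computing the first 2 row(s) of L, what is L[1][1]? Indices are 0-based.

L[1][1] = 4

Step 1: L[0][0] = √(9) = 3.
  L[1][0] = (9) / L[0][0] = 3.
Step 2: L[1][1] = √(16) = 4.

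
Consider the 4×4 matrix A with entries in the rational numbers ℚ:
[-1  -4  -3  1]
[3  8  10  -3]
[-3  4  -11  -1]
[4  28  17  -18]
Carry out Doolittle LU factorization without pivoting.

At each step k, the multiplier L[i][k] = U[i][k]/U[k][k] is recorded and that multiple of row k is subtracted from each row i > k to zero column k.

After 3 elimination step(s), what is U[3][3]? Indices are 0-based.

Step 1: pivot at (0,0) is -1.
  row1 ← row1 − (-3)·row0  ⇒  L[1][0]=-3, U row1=(0, -4, 1, 0)
  row2 ← row2 − (3)·row0  ⇒  L[2][0]=3, U row2=(0, 16, -2, -4)
  row3 ← row3 − (-4)·row0  ⇒  L[3][0]=-4, U row3=(0, 12, 5, -14)
Step 2: pivot at (1,1) is -4.
  row2 ← row2 − (-4)·row1  ⇒  L[2][1]=-4, U row2=(0, 0, 2, -4)
  row3 ← row3 − (-3)·row1  ⇒  L[3][1]=-3, U row3=(0, 0, 8, -14)
Step 3: pivot at (2,2) is 2.
  row3 ← row3 − (4)·row2  ⇒  L[3][2]=4, U row3=(0, 0, 0, 2)

U[3][3] = 2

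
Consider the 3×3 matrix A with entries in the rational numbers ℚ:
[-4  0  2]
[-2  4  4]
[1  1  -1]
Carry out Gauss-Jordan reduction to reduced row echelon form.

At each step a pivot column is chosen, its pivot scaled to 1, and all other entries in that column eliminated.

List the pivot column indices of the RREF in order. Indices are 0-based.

pivot(0,0)=-4: scale R0 → (1, 0, -1/2)
  clear (1,0): R1 −= (-2)R0 → (0, 4, 3)
  clear (2,0): R2 −= (1)R0 → (0, 1, -1/2)
pivot(1,1)=4: scale R1 → (0, 1, 3/4)
  clear (2,1): R2 −= (1)R1 → (0, 0, -5/4)
pivot(2,2)=-5/4: scale R2 → (0, 0, 1)
  clear (0,2): R0 −= (-1/2)R2 → (1, 0, 0)
  clear (1,2): R1 −= (3/4)R2 → (0, 1, 0)

pivot columns: 0, 1, 2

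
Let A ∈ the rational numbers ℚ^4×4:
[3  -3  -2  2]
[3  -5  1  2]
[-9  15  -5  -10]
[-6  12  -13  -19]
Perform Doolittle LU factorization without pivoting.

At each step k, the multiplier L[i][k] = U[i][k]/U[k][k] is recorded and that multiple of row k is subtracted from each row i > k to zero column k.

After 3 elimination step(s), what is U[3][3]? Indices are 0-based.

k=0: U[0][0]=3
  eliminate (1,0): mult=1, new row 1: (0, -2, 3, 0); set L[1][0]=1
  eliminate (2,0): mult=-3, new row 2: (0, 6, -11, -4); set L[2][0]=-3
  eliminate (3,0): mult=-2, new row 3: (0, 6, -17, -15); set L[3][0]=-2
k=1: U[1][1]=-2
  eliminate (2,1): mult=-3, new row 2: (0, 0, -2, -4); set L[2][1]=-3
  eliminate (3,1): mult=-3, new row 3: (0, 0, -8, -15); set L[3][1]=-3
k=2: U[2][2]=-2
  eliminate (3,2): mult=4, new row 3: (0, 0, 0, 1); set L[3][2]=4

U[3][3] = 1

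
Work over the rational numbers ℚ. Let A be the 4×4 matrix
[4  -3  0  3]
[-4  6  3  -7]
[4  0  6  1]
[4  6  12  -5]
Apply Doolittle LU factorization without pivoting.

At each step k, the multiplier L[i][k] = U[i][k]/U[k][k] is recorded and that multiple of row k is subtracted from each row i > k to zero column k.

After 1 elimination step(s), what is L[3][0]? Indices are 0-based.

L[3][0] = 1

k=0: U[0][0]=4
  eliminate (1,0): mult=-1, new row 1: (0, 3, 3, -4); set L[1][0]=-1
  eliminate (2,0): mult=1, new row 2: (0, 3, 6, -2); set L[2][0]=1
  eliminate (3,0): mult=1, new row 3: (0, 9, 12, -8); set L[3][0]=1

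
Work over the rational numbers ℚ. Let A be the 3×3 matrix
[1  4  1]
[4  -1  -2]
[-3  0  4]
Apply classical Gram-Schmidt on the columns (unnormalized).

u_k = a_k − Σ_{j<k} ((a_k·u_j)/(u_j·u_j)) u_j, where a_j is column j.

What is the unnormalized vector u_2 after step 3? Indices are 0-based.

u_2 = (141/442, 282/221, 47/26)

Step 1: u_0 = a_0 = (1, 4, -3).
Step 2: u_1 = a_1 − (0)·u_0 = (4, -1, 0).
Step 3: u_2 = a_2 − (-19/26)·u_0 − (6/17)·u_1 = (141/442, 282/221, 47/26).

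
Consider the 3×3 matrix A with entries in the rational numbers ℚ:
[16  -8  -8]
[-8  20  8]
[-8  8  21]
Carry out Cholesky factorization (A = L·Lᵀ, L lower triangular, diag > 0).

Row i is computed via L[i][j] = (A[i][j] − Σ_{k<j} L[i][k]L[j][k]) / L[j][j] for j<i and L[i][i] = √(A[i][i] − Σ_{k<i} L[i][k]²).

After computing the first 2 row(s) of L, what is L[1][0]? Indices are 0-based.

L[1][0] = -2

Step 1: L[0][0] = √(16) = 4.
  L[1][0] = (-8) / L[0][0] = -2.
Step 2: L[1][1] = √(16) = 4.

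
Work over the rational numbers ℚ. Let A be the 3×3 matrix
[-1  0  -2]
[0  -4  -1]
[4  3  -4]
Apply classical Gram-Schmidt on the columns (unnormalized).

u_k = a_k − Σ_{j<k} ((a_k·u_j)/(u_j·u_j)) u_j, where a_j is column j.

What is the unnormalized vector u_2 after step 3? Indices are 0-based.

u_2 = (-816/281, -153/281, -204/281)

Step 1: u_0 = a_0 = (-1, 0, 4).
Step 2: u_1 = a_1 − (12/17)·u_0 = (12/17, -4, 3/17).
Step 3: u_2 = a_2 − (-14/17)·u_0 − (32/281)·u_1 = (-816/281, -153/281, -204/281).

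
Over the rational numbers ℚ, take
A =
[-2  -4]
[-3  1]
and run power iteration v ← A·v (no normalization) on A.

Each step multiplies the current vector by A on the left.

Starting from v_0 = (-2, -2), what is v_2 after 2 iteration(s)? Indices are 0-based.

v_0 = (-2, -2).
v_1 = A·v_0 = (12, 4).
v_2 = A·v_1 = (-40, -32).

v_2 = (-40, -32)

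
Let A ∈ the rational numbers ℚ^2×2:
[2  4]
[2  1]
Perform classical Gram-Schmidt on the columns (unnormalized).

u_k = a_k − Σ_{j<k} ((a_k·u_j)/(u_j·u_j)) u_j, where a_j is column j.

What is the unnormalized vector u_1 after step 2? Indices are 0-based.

u_1 = (3/2, -3/2)

Step 1: u_0 = a_0 = (2, 2).
Step 2: u_1 = a_1 − (5/4)·u_0 = (3/2, -3/2).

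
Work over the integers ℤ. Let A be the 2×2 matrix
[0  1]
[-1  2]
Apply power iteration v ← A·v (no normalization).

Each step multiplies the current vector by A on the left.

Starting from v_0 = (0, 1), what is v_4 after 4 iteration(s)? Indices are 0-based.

v_0 = (0, 1).
v_1 = A·v_0 = (1, 2).
v_2 = A·v_1 = (2, 3).
v_3 = A·v_2 = (3, 4).
v_4 = A·v_3 = (4, 5).

v_4 = (4, 5)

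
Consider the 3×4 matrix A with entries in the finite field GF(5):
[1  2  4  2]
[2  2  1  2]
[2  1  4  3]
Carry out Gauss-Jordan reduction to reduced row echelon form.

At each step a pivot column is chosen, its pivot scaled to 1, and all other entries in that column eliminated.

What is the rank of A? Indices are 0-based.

rank = 3

[1] R0 /= 1  ⇒  (1, 2, 4, 2)
     R1 -= 2·R0  ⇒  (0, 3, 3, 3)
     R2 -= 2·R0  ⇒  (0, 2, 1, 4)
[2] R1 /= 3  ⇒  (0, 1, 1, 1)
     R0 -= 2·R1  ⇒  (1, 0, 2, 0)
     R2 -= 2·R1  ⇒  (0, 0, 4, 2)
[3] R2 /= 4  ⇒  (0, 0, 1, 3)
     R0 -= 2·R2  ⇒  (1, 0, 0, 4)
     R1 -= 1·R2  ⇒  (0, 1, 0, 3)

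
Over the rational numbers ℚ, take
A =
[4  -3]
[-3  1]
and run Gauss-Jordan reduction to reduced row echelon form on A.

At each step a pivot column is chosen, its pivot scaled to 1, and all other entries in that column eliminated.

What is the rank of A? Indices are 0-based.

step 1: normalize row 0 (÷4) = (1, -3/4)
  row 1: subtract -3×row0 = (0, -5/4)
step 2: normalize row 1 (÷-5/4) = (0, 1)
  row 0: subtract -3/4×row1 = (1, 0)

rank = 2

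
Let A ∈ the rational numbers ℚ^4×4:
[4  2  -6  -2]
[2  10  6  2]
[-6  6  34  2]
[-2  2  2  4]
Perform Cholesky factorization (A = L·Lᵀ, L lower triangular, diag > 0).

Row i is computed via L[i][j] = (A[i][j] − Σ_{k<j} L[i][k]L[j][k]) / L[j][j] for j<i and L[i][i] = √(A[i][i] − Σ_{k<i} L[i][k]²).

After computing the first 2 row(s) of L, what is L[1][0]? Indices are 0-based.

L[1][0] = 1

Step 1: L[0][0] = √(4) = 2.
  L[1][0] = (2) / L[0][0] = 1.
Step 2: L[1][1] = √(9) = 3.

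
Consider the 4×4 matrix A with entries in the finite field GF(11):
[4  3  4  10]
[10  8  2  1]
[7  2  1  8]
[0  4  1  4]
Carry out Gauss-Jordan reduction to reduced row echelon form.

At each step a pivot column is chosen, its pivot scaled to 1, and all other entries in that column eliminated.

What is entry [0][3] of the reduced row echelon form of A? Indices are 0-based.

M[0][3] = 7

[1] R0 /= 4  ⇒  (1, 9, 1, 8)
     R1 -= 10·R0  ⇒  (0, 6, 3, 9)
     R2 -= 7·R0  ⇒  (0, 5, 5, 7)
[2] R1 /= 6  ⇒  (0, 1, 6, 7)
     R0 -= 9·R1  ⇒  (1, 0, 2, 0)
     R2 -= 5·R1  ⇒  (0, 0, 8, 5)
     R3 -= 4·R1  ⇒  (0, 0, 10, 9)
[3] R2 /= 8  ⇒  (0, 0, 1, 2)
     R0 -= 2·R2  ⇒  (1, 0, 0, 7)
     R1 -= 6·R2  ⇒  (0, 1, 0, 6)
     R3 -= 10·R2  ⇒  (0, 0, 0, 0)
column 3 empty below row 3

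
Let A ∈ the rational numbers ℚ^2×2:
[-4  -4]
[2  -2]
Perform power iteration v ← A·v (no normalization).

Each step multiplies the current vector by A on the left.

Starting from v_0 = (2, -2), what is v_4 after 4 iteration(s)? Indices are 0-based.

v_4 = (-640, 448)

v_0 = (2, -2).
v_1 = A·v_0 = (0, 8).
v_2 = A·v_1 = (-32, -16).
v_3 = A·v_2 = (192, -32).
v_4 = A·v_3 = (-640, 448).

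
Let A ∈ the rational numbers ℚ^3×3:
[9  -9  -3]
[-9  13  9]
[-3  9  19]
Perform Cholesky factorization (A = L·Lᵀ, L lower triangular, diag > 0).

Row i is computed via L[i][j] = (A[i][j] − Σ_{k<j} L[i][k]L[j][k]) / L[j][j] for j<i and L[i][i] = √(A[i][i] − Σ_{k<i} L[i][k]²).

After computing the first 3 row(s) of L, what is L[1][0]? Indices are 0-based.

L[1][0] = -3

Step 1: L[0][0] = √(9) = 3.
  L[1][0] = (-9) / L[0][0] = -3.
Step 2: L[1][1] = √(4) = 2.
  L[2][0] = (-3) / L[0][0] = -1.
  L[2][1] = (6) / L[1][1] = 3.
Step 3: L[2][2] = √(9) = 3.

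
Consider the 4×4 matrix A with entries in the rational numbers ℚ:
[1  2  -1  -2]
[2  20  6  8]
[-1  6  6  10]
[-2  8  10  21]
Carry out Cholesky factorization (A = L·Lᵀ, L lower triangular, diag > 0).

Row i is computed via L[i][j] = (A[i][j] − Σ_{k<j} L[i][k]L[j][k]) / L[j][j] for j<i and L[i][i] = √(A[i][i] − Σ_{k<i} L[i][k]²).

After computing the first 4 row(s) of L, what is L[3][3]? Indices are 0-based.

L[3][3] = 2

Step 1: L[0][0] = √(1) = 1.
  L[1][0] = (2) / L[0][0] = 2.
Step 2: L[1][1] = √(16) = 4.
  L[2][0] = (-1) / L[0][0] = -1.
  L[2][1] = (8) / L[1][1] = 2.
Step 3: L[2][2] = √(1) = 1.
  L[3][0] = (-2) / L[0][0] = -2.
  L[3][1] = (12) / L[1][1] = 3.
  L[3][2] = (2) / L[2][2] = 2.
Step 4: L[3][3] = √(4) = 2.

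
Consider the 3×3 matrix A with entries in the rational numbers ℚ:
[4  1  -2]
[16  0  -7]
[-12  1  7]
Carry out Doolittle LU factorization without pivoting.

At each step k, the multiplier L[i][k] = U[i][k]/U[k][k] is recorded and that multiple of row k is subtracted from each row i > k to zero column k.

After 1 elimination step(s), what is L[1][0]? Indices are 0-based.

L[1][0] = 4

k=0: U[0][0]=4
  eliminate (1,0): mult=4, new row 1: (0, -4, 1); set L[1][0]=4
  eliminate (2,0): mult=-3, new row 2: (0, 4, 1); set L[2][0]=-3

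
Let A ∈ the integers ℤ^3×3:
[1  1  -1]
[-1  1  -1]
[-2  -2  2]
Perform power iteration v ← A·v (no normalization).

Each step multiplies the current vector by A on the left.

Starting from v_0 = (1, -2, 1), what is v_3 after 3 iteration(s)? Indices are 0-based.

v_3 = (-36, -16, 72)

v_0 = (1, -2, 1).
v_1 = A·v_0 = (-2, -4, 4).
v_2 = A·v_1 = (-10, -6, 20).
v_3 = A·v_2 = (-36, -16, 72).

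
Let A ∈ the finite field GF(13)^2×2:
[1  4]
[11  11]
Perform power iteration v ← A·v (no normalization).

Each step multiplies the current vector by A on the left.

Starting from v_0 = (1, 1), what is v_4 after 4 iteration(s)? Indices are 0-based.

v_0 = (1, 1).
v_1 = A·v_0 = (5, 9).
v_2 = A·v_1 = (2, 11).
v_3 = A·v_2 = (7, 0).
v_4 = A·v_3 = (7, 12).

v_4 = (7, 12)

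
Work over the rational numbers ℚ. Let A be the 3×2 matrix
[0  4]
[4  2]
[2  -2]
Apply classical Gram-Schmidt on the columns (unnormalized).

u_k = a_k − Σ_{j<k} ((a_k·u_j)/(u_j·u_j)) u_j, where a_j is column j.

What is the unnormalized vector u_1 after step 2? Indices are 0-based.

u_1 = (4, 6/5, -12/5)

Step 1: u_0 = a_0 = (0, 4, 2).
Step 2: u_1 = a_1 − (1/5)·u_0 = (4, 6/5, -12/5).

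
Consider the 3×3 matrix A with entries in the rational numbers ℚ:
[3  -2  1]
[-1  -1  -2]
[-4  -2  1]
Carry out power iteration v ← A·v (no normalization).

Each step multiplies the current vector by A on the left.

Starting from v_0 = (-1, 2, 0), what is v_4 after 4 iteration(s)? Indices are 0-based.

v_4 = (59, -88, 360)

v_0 = (-1, 2, 0).
v_1 = A·v_0 = (-7, -1, 0).
v_2 = A·v_1 = (-19, 8, 30).
v_3 = A·v_2 = (-43, -49, 90).
v_4 = A·v_3 = (59, -88, 360).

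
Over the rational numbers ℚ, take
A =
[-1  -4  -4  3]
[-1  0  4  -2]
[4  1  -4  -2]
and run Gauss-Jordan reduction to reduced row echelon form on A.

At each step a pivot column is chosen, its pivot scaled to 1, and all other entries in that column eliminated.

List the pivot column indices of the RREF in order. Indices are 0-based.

pivot columns: 0, 1, 2

step 1: normalize row 0 (÷-1) = (1, 4, 4, -3)
  row 1: subtract -1×row0 = (0, 4, 8, -5)
  row 2: subtract 4×row0 = (0, -15, -20, 10)
step 2: normalize row 1 (÷4) = (0, 1, 2, -5/4)
  row 0: subtract 4×row1 = (1, 0, -4, 2)
  row 2: subtract -15×row1 = (0, 0, 10, -35/4)
step 3: normalize row 2 (÷10) = (0, 0, 1, -7/8)
  row 0: subtract -4×row2 = (1, 0, 0, -3/2)
  row 1: subtract 2×row2 = (0, 1, 0, 1/2)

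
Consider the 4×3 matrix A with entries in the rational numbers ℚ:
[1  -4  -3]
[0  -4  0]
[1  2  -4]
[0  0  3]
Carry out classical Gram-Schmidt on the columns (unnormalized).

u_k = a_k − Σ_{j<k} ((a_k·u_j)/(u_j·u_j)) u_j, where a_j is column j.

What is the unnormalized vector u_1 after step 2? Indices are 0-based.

Step 1: u_0 = a_0 = (1, 0, 1, 0).
Step 2: u_1 = a_1 − (-1)·u_0 = (-3, -4, 3, 0).

u_1 = (-3, -4, 3, 0)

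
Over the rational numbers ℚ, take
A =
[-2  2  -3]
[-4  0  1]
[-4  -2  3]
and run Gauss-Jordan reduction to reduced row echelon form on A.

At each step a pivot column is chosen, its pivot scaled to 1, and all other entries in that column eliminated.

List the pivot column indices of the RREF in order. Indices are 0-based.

[1] R0 /= -2  ⇒  (1, -1, 3/2)
     R1 -= -4·R0  ⇒  (0, -4, 7)
     R2 -= -4·R0  ⇒  (0, -6, 9)
[2] R1 /= -4  ⇒  (0, 1, -7/4)
     R0 -= -1·R1  ⇒  (1, 0, -1/4)
     R2 -= -6·R1  ⇒  (0, 0, -3/2)
[3] R2 /= -3/2  ⇒  (0, 0, 1)
     R0 -= -1/4·R2  ⇒  (1, 0, 0)
     R1 -= -7/4·R2  ⇒  (0, 1, 0)

pivot columns: 0, 1, 2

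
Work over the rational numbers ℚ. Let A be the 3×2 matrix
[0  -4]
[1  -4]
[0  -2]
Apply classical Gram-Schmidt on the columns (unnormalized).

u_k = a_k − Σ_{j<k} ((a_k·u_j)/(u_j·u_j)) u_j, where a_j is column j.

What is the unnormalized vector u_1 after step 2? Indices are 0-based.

u_1 = (-4, 0, -2)

Step 1: u_0 = a_0 = (0, 1, 0).
Step 2: u_1 = a_1 − (-4)·u_0 = (-4, 0, -2).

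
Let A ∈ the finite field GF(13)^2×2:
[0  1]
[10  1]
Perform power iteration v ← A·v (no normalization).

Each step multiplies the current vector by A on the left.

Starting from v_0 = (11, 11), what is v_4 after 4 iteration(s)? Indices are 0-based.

v_0 = (11, 11).
v_1 = A·v_0 = (11, 4).
v_2 = A·v_1 = (4, 10).
v_3 = A·v_2 = (10, 11).
v_4 = A·v_3 = (11, 7).

v_4 = (11, 7)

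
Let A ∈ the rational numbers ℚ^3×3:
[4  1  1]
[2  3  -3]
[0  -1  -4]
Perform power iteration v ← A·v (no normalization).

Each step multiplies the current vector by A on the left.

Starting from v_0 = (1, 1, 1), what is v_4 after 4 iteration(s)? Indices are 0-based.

v_4 = (522, 846, 333)

v_0 = (1, 1, 1).
v_1 = A·v_0 = (6, 2, -5).
v_2 = A·v_1 = (21, 33, 18).
v_3 = A·v_2 = (135, 87, -105).
v_4 = A·v_3 = (522, 846, 333).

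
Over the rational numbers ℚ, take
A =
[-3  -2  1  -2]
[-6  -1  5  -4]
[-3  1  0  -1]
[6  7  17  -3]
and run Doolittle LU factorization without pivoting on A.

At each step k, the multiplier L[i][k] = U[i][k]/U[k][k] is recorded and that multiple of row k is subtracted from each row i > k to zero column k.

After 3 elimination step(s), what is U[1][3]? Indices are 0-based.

[col 0] pivot -3
  R1 -= 2*R0 → (0, 3, 3, 0)  (L[1][0] := 2)
  R2 -= 1*R0 → (0, 3, -1, 1)  (L[2][0] := 1)
  R3 -= -2*R0 → (0, 3, 19, -7)  (L[3][0] := -2)
[col 1] pivot 3
  R2 -= 1*R1 → (0, 0, -4, 1)  (L[2][1] := 1)
  R3 -= 1*R1 → (0, 0, 16, -7)  (L[3][1] := 1)
[col 2] pivot -4
  R3 -= -4*R2 → (0, 0, 0, -3)  (L[3][2] := -4)

U[1][3] = 0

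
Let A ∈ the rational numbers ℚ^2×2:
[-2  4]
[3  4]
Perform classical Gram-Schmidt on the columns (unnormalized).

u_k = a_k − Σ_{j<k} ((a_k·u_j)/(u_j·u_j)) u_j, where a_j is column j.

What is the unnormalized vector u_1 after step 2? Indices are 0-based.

Step 1: u_0 = a_0 = (-2, 3).
Step 2: u_1 = a_1 − (4/13)·u_0 = (60/13, 40/13).

u_1 = (60/13, 40/13)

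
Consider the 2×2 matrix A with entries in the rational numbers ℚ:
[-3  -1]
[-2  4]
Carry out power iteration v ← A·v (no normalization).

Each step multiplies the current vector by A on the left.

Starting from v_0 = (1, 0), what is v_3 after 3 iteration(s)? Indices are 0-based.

v_0 = (1, 0).
v_1 = A·v_0 = (-3, -2).
v_2 = A·v_1 = (11, -2).
v_3 = A·v_2 = (-31, -30).

v_3 = (-31, -30)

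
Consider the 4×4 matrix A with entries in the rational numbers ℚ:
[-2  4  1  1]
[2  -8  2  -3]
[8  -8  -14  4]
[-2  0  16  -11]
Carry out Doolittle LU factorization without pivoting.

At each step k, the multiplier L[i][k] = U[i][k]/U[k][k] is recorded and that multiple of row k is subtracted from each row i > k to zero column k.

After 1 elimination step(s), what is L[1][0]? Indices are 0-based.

Step 1: pivot at (0,0) is -2.
  row1 ← row1 − (-1)·row0  ⇒  L[1][0]=-1, U row1=(0, -4, 3, -2)
  row2 ← row2 − (-4)·row0  ⇒  L[2][0]=-4, U row2=(0, 8, -10, 8)
  row3 ← row3 − (1)·row0  ⇒  L[3][0]=1, U row3=(0, -4, 15, -12)

L[1][0] = -1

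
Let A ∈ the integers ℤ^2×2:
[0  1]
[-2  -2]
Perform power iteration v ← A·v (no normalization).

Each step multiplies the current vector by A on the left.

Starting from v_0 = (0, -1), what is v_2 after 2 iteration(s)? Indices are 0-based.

v_2 = (2, -2)

v_0 = (0, -1).
v_1 = A·v_0 = (-1, 2).
v_2 = A·v_1 = (2, -2).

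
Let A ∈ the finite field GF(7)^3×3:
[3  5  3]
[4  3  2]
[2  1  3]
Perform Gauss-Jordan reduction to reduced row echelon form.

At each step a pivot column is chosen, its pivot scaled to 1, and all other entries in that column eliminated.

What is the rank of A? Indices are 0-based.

step 1: normalize row 0 (÷3) = (1, 4, 1)
  row 1: subtract 4×row0 = (0, 1, 5)
  row 2: subtract 2×row0 = (0, 0, 1)
step 2: normalize row 1 (÷1) = (0, 1, 5)
  row 0: subtract 4×row1 = (1, 0, 2)
step 3: normalize row 2 (÷1) = (0, 0, 1)
  row 0: subtract 2×row2 = (1, 0, 0)
  row 1: subtract 5×row2 = (0, 1, 0)

rank = 3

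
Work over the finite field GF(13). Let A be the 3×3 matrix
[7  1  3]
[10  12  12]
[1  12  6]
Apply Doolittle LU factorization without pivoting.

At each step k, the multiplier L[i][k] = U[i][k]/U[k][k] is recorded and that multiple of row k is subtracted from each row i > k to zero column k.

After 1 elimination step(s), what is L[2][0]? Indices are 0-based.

L[2][0] = 2

[col 0] pivot 7
  R1 -= 7*R0 → (0, 5, 4)  (L[1][0] := 7)
  R2 -= 2*R0 → (0, 10, 0)  (L[2][0] := 2)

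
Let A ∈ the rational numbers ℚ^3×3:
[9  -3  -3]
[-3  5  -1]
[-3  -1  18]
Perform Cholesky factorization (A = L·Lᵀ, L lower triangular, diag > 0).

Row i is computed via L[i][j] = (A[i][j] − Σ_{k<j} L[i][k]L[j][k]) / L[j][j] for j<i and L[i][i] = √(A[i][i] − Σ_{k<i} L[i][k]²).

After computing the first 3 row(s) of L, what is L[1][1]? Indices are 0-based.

Step 1: L[0][0] = √(9) = 3.
  L[1][0] = (-3) / L[0][0] = -1.
Step 2: L[1][1] = √(4) = 2.
  L[2][0] = (-3) / L[0][0] = -1.
  L[2][1] = (-2) / L[1][1] = -1.
Step 3: L[2][2] = √(16) = 4.

L[1][1] = 2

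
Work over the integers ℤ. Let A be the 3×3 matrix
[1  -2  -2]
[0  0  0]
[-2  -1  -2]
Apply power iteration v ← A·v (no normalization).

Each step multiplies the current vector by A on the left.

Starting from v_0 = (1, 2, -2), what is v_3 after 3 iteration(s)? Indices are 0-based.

v_3 = (5, 0, 2)

v_0 = (1, 2, -2).
v_1 = A·v_0 = (1, 0, 0).
v_2 = A·v_1 = (1, 0, -2).
v_3 = A·v_2 = (5, 0, 2).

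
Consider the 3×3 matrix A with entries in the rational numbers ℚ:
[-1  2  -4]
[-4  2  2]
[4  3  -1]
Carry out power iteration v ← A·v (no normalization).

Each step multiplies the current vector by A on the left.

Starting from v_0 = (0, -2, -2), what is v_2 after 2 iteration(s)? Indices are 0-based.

v_2 = (-4, -40, -4)

v_0 = (0, -2, -2).
v_1 = A·v_0 = (4, -8, -4).
v_2 = A·v_1 = (-4, -40, -4).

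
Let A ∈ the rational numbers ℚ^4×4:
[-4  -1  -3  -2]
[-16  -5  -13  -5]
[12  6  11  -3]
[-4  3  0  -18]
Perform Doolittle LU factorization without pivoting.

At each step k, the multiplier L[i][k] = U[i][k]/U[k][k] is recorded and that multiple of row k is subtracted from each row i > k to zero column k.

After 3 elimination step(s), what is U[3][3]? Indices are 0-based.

U[3][3] = -4

Step 1: pivot at (0,0) is -4.
  row1 ← row1 − (4)·row0  ⇒  L[1][0]=4, U row1=(0, -1, -1, 3)
  row2 ← row2 − (-3)·row0  ⇒  L[2][0]=-3, U row2=(0, 3, 2, -9)
  row3 ← row3 − (1)·row0  ⇒  L[3][0]=1, U row3=(0, 4, 3, -16)
Step 2: pivot at (1,1) is -1.
  row2 ← row2 − (-3)·row1  ⇒  L[2][1]=-3, U row2=(0, 0, -1, 0)
  row3 ← row3 − (-4)·row1  ⇒  L[3][1]=-4, U row3=(0, 0, -1, -4)
Step 3: pivot at (2,2) is -1.
  row3 ← row3 − (1)·row2  ⇒  L[3][2]=1, U row3=(0, 0, 0, -4)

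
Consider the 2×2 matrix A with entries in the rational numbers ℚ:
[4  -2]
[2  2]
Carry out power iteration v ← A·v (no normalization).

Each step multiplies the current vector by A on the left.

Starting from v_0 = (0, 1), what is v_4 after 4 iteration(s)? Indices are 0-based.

v_4 = (-144, -144)

v_0 = (0, 1).
v_1 = A·v_0 = (-2, 2).
v_2 = A·v_1 = (-12, 0).
v_3 = A·v_2 = (-48, -24).
v_4 = A·v_3 = (-144, -144).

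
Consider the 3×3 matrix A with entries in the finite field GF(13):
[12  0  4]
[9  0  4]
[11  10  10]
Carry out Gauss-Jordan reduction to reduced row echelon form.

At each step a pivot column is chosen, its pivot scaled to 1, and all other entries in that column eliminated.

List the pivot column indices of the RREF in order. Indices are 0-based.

step 1: normalize row 0 (÷12) = (1, 0, 9)
  row 1: subtract 9×row0 = (0, 0, 1)
  row 2: subtract 11×row0 = (0, 10, 2)
step 2: exchange rows 1,2
step 2: normalize row 1 (÷10) = (0, 1, 8)
step 3: normalize row 2 (÷1) = (0, 0, 1)
  row 0: subtract 9×row2 = (1, 0, 0)
  row 1: subtract 8×row2 = (0, 1, 0)

pivot columns: 0, 1, 2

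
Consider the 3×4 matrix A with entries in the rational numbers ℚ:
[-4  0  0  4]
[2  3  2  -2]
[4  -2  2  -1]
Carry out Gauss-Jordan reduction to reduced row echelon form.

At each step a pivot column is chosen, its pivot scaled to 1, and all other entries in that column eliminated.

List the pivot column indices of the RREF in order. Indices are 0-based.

pivot columns: 0, 1, 2

[1] R0 /= -4  ⇒  (1, 0, 0, -1)
     R1 -= 2·R0  ⇒  (0, 3, 2, 0)
     R2 -= 4·R0  ⇒  (0, -2, 2, 3)
[2] R1 /= 3  ⇒  (0, 1, 2/3, 0)
     R2 -= -2·R1  ⇒  (0, 0, 10/3, 3)
[3] R2 /= 10/3  ⇒  (0, 0, 1, 9/10)
     R1 -= 2/3·R2  ⇒  (0, 1, 0, -3/5)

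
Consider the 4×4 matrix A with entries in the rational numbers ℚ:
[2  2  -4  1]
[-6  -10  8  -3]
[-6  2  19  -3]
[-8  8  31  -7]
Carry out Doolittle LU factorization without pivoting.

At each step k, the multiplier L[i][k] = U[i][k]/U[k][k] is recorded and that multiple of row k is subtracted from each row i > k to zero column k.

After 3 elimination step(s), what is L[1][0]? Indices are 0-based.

L[1][0] = -3

k=0: U[0][0]=2
  eliminate (1,0): mult=-3, new row 1: (0, -4, -4, 0); set L[1][0]=-3
  eliminate (2,0): mult=-3, new row 2: (0, 8, 7, 0); set L[2][0]=-3
  eliminate (3,0): mult=-4, new row 3: (0, 16, 15, -3); set L[3][0]=-4
k=1: U[1][1]=-4
  eliminate (2,1): mult=-2, new row 2: (0, 0, -1, 0); set L[2][1]=-2
  eliminate (3,1): mult=-4, new row 3: (0, 0, -1, -3); set L[3][1]=-4
k=2: U[2][2]=-1
  eliminate (3,2): mult=1, new row 3: (0, 0, 0, -3); set L[3][2]=1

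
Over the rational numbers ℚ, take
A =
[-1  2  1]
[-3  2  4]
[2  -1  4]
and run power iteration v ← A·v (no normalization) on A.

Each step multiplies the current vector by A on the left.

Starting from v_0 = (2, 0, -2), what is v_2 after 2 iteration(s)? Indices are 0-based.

v_2 = (-28, -32, -10)

v_0 = (2, 0, -2).
v_1 = A·v_0 = (-4, -14, -4).
v_2 = A·v_1 = (-28, -32, -10).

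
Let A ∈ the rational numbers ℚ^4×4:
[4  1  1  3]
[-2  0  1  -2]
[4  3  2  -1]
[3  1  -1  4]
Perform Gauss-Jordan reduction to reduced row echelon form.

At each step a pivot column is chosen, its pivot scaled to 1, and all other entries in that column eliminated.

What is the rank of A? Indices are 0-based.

rank = 4

pivot(0,0)=4: scale R0 → (1, 1/4, 1/4, 3/4)
  clear (1,0): R1 −= (-2)R0 → (0, 1/2, 3/2, -1/2)
  clear (2,0): R2 −= (4)R0 → (0, 2, 1, -4)
  clear (3,0): R3 −= (3)R0 → (0, 1/4, -7/4, 7/4)
pivot(1,1)=1/2: scale R1 → (0, 1, 3, -1)
  clear (0,1): R0 −= (1/4)R1 → (1, 0, -1/2, 1)
  clear (2,1): R2 −= (2)R1 → (0, 0, -5, -2)
  clear (3,1): R3 −= (1/4)R1 → (0, 0, -5/2, 2)
pivot(2,2)=-5: scale R2 → (0, 0, 1, 2/5)
  clear (0,2): R0 −= (-1/2)R2 → (1, 0, 0, 6/5)
  clear (1,2): R1 −= (3)R2 → (0, 1, 0, -11/5)
  clear (3,2): R3 −= (-5/2)R2 → (0, 0, 0, 3)
pivot(3,3)=3: scale R3 → (0, 0, 0, 1)
  clear (0,3): R0 −= (6/5)R3 → (1, 0, 0, 0)
  clear (1,3): R1 −= (-11/5)R3 → (0, 1, 0, 0)
  clear (2,3): R2 −= (2/5)R3 → (0, 0, 1, 0)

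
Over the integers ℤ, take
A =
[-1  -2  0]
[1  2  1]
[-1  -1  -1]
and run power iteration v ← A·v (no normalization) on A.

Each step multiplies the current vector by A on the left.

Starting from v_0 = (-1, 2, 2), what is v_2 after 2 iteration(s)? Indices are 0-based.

v_2 = (-7, 4, 1)

v_0 = (-1, 2, 2).
v_1 = A·v_0 = (-3, 5, -3).
v_2 = A·v_1 = (-7, 4, 1).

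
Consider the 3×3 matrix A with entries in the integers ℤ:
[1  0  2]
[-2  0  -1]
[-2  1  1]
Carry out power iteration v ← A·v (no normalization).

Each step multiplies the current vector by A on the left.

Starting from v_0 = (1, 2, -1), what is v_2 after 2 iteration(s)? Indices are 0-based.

v_0 = (1, 2, -1).
v_1 = A·v_0 = (-1, -1, -1).
v_2 = A·v_1 = (-3, 3, 0).

v_2 = (-3, 3, 0)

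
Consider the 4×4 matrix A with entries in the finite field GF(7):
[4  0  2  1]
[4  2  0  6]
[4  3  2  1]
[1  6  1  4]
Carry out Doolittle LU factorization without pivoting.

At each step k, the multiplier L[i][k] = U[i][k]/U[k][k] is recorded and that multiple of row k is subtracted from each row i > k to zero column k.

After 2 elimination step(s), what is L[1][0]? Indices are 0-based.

Step 1: pivot at (0,0) is 4.
  row1 ← row1 − (1)·row0  ⇒  L[1][0]=1, U row1=(0, 2, 5, 5)
  row2 ← row2 − (1)·row0  ⇒  L[2][0]=1, U row2=(0, 3, 0, 0)
  row3 ← row3 − (2)·row0  ⇒  L[3][0]=2, U row3=(0, 6, 4, 2)
Step 2: pivot at (1,1) is 2.
  row2 ← row2 − (5)·row1  ⇒  L[2][1]=5, U row2=(0, 0, 3, 3)
  row3 ← row3 − (3)·row1  ⇒  L[3][1]=3, U row3=(0, 0, 3, 1)

L[1][0] = 1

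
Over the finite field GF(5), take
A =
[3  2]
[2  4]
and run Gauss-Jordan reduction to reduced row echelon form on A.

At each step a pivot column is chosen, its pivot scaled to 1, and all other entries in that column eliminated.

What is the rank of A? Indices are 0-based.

rank = 2

pivot(0,0)=3: scale R0 → (1, 4)
  clear (1,0): R1 −= (2)R0 → (0, 1)
pivot(1,1)=1: scale R1 → (0, 1)
  clear (0,1): R0 −= (4)R1 → (1, 0)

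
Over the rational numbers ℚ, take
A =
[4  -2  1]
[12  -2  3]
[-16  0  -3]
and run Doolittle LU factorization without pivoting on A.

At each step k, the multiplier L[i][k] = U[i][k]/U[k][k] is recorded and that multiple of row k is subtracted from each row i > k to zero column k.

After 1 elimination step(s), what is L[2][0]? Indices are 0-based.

k=0: U[0][0]=4
  eliminate (1,0): mult=3, new row 1: (0, 4, 0); set L[1][0]=3
  eliminate (2,0): mult=-4, new row 2: (0, -8, 1); set L[2][0]=-4

L[2][0] = -4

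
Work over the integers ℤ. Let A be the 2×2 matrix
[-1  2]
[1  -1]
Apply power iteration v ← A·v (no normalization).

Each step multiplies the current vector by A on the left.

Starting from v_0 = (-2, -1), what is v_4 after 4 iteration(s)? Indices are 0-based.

v_4 = (-10, 7)

v_0 = (-2, -1).
v_1 = A·v_0 = (0, -1).
v_2 = A·v_1 = (-2, 1).
v_3 = A·v_2 = (4, -3).
v_4 = A·v_3 = (-10, 7).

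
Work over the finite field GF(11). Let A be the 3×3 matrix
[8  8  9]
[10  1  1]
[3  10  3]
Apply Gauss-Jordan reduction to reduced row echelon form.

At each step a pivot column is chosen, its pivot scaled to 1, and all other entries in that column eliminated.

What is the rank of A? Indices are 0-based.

rank = 3

[1] R0 /= 8  ⇒  (1, 1, 8)
     R1 -= 10·R0  ⇒  (0, 2, 9)
     R2 -= 3·R0  ⇒  (0, 7, 1)
[2] R1 /= 2  ⇒  (0, 1, 10)
     R0 -= 1·R1  ⇒  (1, 0, 9)
     R2 -= 7·R1  ⇒  (0, 0, 8)
[3] R2 /= 8  ⇒  (0, 0, 1)
     R0 -= 9·R2  ⇒  (1, 0, 0)
     R1 -= 10·R2  ⇒  (0, 1, 0)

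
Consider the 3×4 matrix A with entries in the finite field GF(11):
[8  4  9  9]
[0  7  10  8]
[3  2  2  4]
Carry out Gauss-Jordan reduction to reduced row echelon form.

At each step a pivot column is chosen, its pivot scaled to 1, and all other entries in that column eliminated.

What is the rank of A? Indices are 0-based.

[1] R0 /= 8  ⇒  (1, 6, 8, 8)
     R2 -= 3·R0  ⇒  (0, 6, 0, 2)
[2] R1 /= 7  ⇒  (0, 1, 3, 9)
     R0 -= 6·R1  ⇒  (1, 0, 1, 9)
     R2 -= 6·R1  ⇒  (0, 0, 4, 3)
[3] R2 /= 4  ⇒  (0, 0, 1, 9)
     R0 -= 1·R2  ⇒  (1, 0, 0, 0)
     R1 -= 3·R2  ⇒  (0, 1, 0, 4)

rank = 3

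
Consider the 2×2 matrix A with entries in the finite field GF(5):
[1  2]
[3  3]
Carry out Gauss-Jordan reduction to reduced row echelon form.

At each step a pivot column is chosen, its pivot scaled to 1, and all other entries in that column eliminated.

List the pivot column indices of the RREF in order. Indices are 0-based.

pivot(0,0)=1: scale R0 → (1, 2)
  clear (1,0): R1 −= (3)R0 → (0, 2)
pivot(1,1)=2: scale R1 → (0, 1)
  clear (0,1): R0 −= (2)R1 → (1, 0)

pivot columns: 0, 1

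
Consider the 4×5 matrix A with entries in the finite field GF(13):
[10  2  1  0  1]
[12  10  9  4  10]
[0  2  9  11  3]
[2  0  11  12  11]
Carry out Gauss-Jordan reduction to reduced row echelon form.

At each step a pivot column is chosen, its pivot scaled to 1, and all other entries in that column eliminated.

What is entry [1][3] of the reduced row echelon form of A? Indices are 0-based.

M[1][3] = 6

step 1: normalize row 0 (÷10) = (1, 8, 4, 0, 4)
  row 1: subtract 12×row0 = (0, 5, 0, 4, 1)
  row 3: subtract 2×row0 = (0, 10, 3, 12, 3)
step 2: normalize row 1 (÷5) = (0, 1, 0, 6, 8)
  row 0: subtract 8×row1 = (1, 0, 4, 4, 5)
  row 2: subtract 2×row1 = (0, 0, 9, 12, 0)
  row 3: subtract 10×row1 = (0, 0, 3, 4, 1)
step 3: normalize row 2 (÷9) = (0, 0, 1, 10, 0)
  row 0: subtract 4×row2 = (1, 0, 0, 3, 5)
  row 3: subtract 3×row2 = (0, 0, 0, 0, 1)
skip col 3 (zero from row 3)
step 4: normalize row 3 (÷1) = (0, 0, 0, 0, 1)
  row 0: subtract 5×row3 = (1, 0, 0, 3, 0)
  row 1: subtract 8×row3 = (0, 1, 0, 6, 0)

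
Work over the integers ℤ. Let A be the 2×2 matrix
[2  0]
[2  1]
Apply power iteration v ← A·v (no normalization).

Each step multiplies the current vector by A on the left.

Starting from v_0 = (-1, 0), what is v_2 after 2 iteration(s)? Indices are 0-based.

v_0 = (-1, 0).
v_1 = A·v_0 = (-2, -2).
v_2 = A·v_1 = (-4, -6).

v_2 = (-4, -6)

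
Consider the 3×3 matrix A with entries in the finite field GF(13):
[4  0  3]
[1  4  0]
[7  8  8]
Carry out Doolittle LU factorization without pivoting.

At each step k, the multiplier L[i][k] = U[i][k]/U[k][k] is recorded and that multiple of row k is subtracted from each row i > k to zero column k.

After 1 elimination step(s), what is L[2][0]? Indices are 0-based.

L[2][0] = 5

k=0: U[0][0]=4
  eliminate (1,0): mult=10, new row 1: (0, 4, 9); set L[1][0]=10
  eliminate (2,0): mult=5, new row 2: (0, 8, 6); set L[2][0]=5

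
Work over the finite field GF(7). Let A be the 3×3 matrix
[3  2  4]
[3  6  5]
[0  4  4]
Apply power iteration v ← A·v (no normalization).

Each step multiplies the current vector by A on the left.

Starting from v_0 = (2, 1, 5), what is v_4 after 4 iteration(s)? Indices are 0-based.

v_0 = (2, 1, 5).
v_1 = A·v_0 = (0, 2, 3).
v_2 = A·v_1 = (2, 6, 6).
v_3 = A·v_2 = (0, 2, 6).
v_4 = A·v_3 = (0, 0, 4).

v_4 = (0, 0, 4)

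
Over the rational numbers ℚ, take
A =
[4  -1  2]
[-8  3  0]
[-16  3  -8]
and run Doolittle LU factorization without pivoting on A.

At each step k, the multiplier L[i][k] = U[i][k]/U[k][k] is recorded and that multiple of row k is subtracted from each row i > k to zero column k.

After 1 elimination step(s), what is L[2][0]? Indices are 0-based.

L[2][0] = -4

k=0: U[0][0]=4
  eliminate (1,0): mult=-2, new row 1: (0, 1, 4); set L[1][0]=-2
  eliminate (2,0): mult=-4, new row 2: (0, -1, 0); set L[2][0]=-4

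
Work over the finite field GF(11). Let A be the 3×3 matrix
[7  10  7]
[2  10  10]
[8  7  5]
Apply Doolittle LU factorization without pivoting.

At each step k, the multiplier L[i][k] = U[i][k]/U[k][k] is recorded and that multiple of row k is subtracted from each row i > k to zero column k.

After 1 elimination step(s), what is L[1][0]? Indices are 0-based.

L[1][0] = 5

Step 1: pivot at (0,0) is 7.
  row1 ← row1 − (5)·row0  ⇒  L[1][0]=5, U row1=(0, 4, 8)
  row2 ← row2 − (9)·row0  ⇒  L[2][0]=9, U row2=(0, 5, 8)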